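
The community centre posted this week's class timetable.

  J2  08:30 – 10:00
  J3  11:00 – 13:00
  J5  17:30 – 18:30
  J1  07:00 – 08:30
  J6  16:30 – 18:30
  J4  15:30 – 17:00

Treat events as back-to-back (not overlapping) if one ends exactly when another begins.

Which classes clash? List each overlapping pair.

Check each pair: they overlap iff neither finishes before the other starts.
Sorted by start: J1, J2, J3, J4, J6, J5.
J2 starts exactly when J1 ends (back-to-back, no overlap), so J1 has no further overlaps.
J3 starts after J2 ends, so J2 has no further overlaps.
J4 starts after J3 ends, so J3 has no further overlaps.
J6 starts before J4 ends → J4 and J6 overlap.
J5 starts after J4 ends.
J5 starts before J6 ends → J6 and J5 overlap.

J4 & J6, J5 & J6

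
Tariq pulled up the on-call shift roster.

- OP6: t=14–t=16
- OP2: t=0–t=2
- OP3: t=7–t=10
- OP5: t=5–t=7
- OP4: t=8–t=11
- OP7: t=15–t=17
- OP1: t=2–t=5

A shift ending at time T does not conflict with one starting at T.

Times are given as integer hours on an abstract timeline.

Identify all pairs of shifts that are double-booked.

OP3 & OP4, OP6 & OP7

Sorted by start: OP2, OP1, OP5, OP3, OP4, OP6, OP7.
OP1 starts exactly when OP2 ends (back-to-back, no overlap), so OP2 has no further overlaps.
OP5 starts exactly when OP1 ends (back-to-back, no overlap), so OP1 has no further overlaps.
OP3 starts exactly when OP5 ends (back-to-back, no overlap), so OP5 has no further overlaps.
OP4 starts before OP3 ends → OP3 and OP4 overlap.
OP6 starts after OP3 ends, so OP3 has no further overlaps.
OP6 starts after OP4 ends, so OP4 has no further overlaps.
OP7 starts before OP6 ends → OP6 and OP7 overlap.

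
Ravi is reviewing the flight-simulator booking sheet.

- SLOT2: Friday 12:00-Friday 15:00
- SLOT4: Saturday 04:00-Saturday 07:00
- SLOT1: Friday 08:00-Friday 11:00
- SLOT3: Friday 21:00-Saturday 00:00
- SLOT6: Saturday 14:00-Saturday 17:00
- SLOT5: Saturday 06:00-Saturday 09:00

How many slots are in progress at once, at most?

2

Sweep the timeline, counting +1 at each start and −1 at each end (ends before starts at a tie):
Friday 08:00 start SLOT1 → 1
Friday 11:00 end SLOT1 → 0
Friday 12:00 start SLOT2 → 1
Friday 15:00 end SLOT2 → 0
Friday 21:00 start SLOT3 → 1
Saturday 00:00 end SLOT3 → 0
Saturday 04:00 start SLOT4 → 1
Saturday 06:00 start SLOT5 → 2
Saturday 07:00 end SLOT4 → 1
Saturday 09:00 end SLOT5 → 0
Saturday 14:00 start SLOT6 → 1
Saturday 17:00 end SLOT6 → 0
Peak is 2, at Saturday 06:00 (SLOT4, SLOT5).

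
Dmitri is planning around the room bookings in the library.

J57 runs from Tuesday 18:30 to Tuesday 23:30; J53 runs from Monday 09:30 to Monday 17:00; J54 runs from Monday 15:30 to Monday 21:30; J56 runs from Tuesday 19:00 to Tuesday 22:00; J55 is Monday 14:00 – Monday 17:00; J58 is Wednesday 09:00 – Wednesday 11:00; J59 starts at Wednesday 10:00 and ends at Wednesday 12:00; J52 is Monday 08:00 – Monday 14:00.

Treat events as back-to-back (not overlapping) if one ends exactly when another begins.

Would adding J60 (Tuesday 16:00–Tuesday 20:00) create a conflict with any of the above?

Yes — it overlaps J56, J57

J52: ends Monday 14:00 at or before J60 starts Tuesday 16:00 → clear.
J53: ends Monday 17:00 at or before J60 starts Tuesday 16:00 → clear.
J55: ends Monday 17:00 at or before J60 starts Tuesday 16:00 → clear.
J54: ends Monday 21:30 at or before J60 starts Tuesday 16:00 → clear.
J57: starts Tuesday 18:30 before J60 ends Tuesday 20:00, and ends Tuesday 23:30 after J60 starts Tuesday 16:00 → overlap.
J56: starts Tuesday 19:00 before J60 ends Tuesday 20:00, and ends Tuesday 22:00 after J60 starts Tuesday 16:00 → overlap.
J58: starts Wednesday 09:00 at or after J60 ends Tuesday 20:00 → clear.
J59: starts Wednesday 10:00 at or after J60 ends Tuesday 20:00 → clear.
J60 overlaps J56, J57.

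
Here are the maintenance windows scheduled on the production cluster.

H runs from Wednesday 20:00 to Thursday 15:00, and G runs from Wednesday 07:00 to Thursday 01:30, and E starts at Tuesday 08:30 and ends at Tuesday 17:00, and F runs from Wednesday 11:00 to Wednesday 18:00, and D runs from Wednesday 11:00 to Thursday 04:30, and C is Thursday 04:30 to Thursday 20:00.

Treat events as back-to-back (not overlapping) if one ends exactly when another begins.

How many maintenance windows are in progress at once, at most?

Sort all start/end points and keep a running count:
Tuesday 08:30 start E → 1
Tuesday 17:00 end E → 0
Wednesday 07:00 start G → 1
Wednesday 11:00 start D → 2
Wednesday 11:00 start F → 3
Wednesday 18:00 end F → 2
Wednesday 20:00 start H → 3
Thursday 01:30 end G → 2
Thursday 04:30 end D → 1
Thursday 04:30 start C → 2
Thursday 15:00 end H → 1
Thursday 20:00 end C → 0
Peak is 3, at Wednesday 11:00 (D, F, G).

3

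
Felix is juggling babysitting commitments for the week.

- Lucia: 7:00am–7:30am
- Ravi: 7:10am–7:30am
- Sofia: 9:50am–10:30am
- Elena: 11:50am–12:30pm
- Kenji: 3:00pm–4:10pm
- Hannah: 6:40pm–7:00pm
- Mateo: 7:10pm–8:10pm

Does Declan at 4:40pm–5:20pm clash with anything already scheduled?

Lucia: ends 7:30am at or before Declan starts 4:40pm → clear.
Ravi: ends 7:30am at or before Declan starts 4:40pm → clear.
Sofia: ends 10:30am at or before Declan starts 4:40pm → clear.
Elena: ends 12:30pm at or before Declan starts 4:40pm → clear.
Kenji: ends 4:10pm at or before Declan starts 4:40pm → clear.
Hannah: starts 6:40pm at or after Declan ends 5:20pm → clear.
Mateo: starts 7:10pm at or after Declan ends 5:20pm → clear.

No — it doesn't clash with anything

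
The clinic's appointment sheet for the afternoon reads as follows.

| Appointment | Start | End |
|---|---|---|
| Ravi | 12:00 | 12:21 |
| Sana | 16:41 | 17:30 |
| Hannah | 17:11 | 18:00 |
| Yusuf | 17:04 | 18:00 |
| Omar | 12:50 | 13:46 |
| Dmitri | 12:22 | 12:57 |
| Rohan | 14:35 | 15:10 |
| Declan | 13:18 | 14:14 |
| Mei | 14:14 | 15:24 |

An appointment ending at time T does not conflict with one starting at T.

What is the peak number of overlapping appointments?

Sort all start/end points and keep a running count:
12:00 start Ravi → 1
12:21 end Ravi → 0
12:22 start Dmitri → 1
12:50 start Omar → 2
12:57 end Dmitri → 1
13:18 start Declan → 2
13:46 end Omar → 1
14:14 end Declan → 0
14:14 start Mei → 1
14:35 start Rohan → 2
15:10 end Rohan → 1
15:24 end Mei → 0
16:41 start Sana → 1
17:04 start Yusuf → 2
17:11 start Hannah → 3
17:30 end Sana → 2
18:00 end Hannah → 1
18:00 end Yusuf → 0
Peak is 3, at 17:11 (Hannah, Sana, Yusuf).

3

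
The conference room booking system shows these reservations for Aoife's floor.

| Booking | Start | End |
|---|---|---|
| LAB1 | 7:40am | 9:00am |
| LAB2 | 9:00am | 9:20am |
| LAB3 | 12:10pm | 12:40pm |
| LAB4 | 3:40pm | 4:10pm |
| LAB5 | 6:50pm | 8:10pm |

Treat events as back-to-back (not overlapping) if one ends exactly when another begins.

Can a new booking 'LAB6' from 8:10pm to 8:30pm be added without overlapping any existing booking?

LAB1: ends 9:00am at or before LAB6 starts 8:10pm → clear.
LAB2: ends 9:20am at or before LAB6 starts 8:10pm → clear.
LAB3: ends 12:40pm at or before LAB6 starts 8:10pm → clear.
LAB4: ends 4:10pm at or before LAB6 starts 8:10pm → clear.
LAB5: ends 8:10pm at or before LAB6 starts 8:10pm → clear.

Yes — the slot is free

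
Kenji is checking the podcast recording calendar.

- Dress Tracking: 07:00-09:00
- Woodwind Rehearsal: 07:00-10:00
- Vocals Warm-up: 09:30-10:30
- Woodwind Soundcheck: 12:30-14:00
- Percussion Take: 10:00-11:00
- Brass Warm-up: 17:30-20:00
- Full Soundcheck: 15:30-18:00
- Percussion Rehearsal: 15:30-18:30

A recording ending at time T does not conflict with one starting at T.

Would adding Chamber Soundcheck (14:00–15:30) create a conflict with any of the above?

No — it doesn't clash with anything

Dress Tracking: ends 09:00 at or before Chamber Soundcheck starts 14:00 → clear.
Woodwind Rehearsal: ends 10:00 at or before Chamber Soundcheck starts 14:00 → clear.
Vocals Warm-up: ends 10:30 at or before Chamber Soundcheck starts 14:00 → clear.
Percussion Take: ends 11:00 at or before Chamber Soundcheck starts 14:00 → clear.
Woodwind Soundcheck: ends 14:00 at or before Chamber Soundcheck starts 14:00 → clear.
Full Soundcheck: starts 15:30 at or after Chamber Soundcheck ends 15:30 → clear.
Percussion Rehearsal: starts 15:30 at or after Chamber Soundcheck ends 15:30 → clear.
Brass Warm-up: starts 17:30 at or after Chamber Soundcheck ends 15:30 → clear.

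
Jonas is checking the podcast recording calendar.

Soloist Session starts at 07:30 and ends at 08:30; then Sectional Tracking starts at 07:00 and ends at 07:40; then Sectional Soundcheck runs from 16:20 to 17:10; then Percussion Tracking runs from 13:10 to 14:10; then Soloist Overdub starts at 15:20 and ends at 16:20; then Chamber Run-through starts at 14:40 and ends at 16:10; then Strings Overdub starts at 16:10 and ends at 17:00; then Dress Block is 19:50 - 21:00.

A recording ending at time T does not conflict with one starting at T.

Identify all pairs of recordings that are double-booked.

Check each pair: they overlap iff neither finishes before the other starts.
Sorted by start: Sectional Tracking, Soloist Session, Percussion Tracking, Chamber Run-through, Soloist Overdub, Strings Overdub, Sectional Soundcheck, Dress Block.
Soloist Session starts before Sectional Tracking ends → Sectional Tracking and Soloist Session overlap.
Percussion Tracking starts after Sectional Tracking ends, so Sectional Tracking has no further overlaps.
Percussion Tracking starts after Soloist Session ends, so Soloist Session has no further overlaps.
Chamber Run-through starts after Percussion Tracking ends, so Percussion Tracking has no further overlaps.
Soloist Overdub starts before Chamber Run-through ends → Chamber Run-through and Soloist Overdub overlap.
Strings Overdub starts exactly when Chamber Run-through ends (back-to-back, no overlap), so Chamber Run-through has no further overlaps.
Strings Overdub starts before Soloist Overdub ends → Soloist Overdub and Strings Overdub overlap.
Sectional Soundcheck starts exactly when Soloist Overdub ends (back-to-back, no overlap), so Soloist Overdub has no further overlaps.
Sectional Soundcheck starts before Strings Overdub ends → Strings Overdub and Sectional Soundcheck overlap.
Dress Block starts after Strings Overdub ends.
Dress Block starts after Sectional Soundcheck ends.

Chamber Run-through & Soloist Overdub, Sectional Soundcheck & Strings Overdub, Sectional Tracking & Soloist Session, Soloist Overdub & Strings Overdub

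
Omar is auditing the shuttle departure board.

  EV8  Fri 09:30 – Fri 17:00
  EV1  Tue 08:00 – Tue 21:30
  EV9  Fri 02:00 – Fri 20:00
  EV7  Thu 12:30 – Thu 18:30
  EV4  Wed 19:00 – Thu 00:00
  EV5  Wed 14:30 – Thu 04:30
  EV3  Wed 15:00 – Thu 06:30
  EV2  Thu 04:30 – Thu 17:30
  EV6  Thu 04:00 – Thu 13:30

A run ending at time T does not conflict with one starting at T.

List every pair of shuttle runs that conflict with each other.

EV2 & EV3, EV2 & EV6, EV2 & EV7, EV3 & EV4, EV3 & EV5, EV3 & EV6, EV4 & EV5, EV5 & EV6, EV6 & EV7, EV8 & EV9

Sorted by start: EV1, EV5, EV3, EV4, EV6, EV2, EV7, EV9, EV8.
EV5 starts after EV1 ends — done with EV1.
EV3 starts before EV5 ends → EV5 and EV3 overlap.
EV4 starts before EV5 ends → EV5 and EV4 overlap.
EV6 starts before EV5 ends → EV5 and EV6 overlap.
EV2 starts exactly when EV5 ends (back-to-back, no overlap) — done with EV5.
EV4 starts before EV3 ends → EV3 and EV4 overlap.
EV6 starts before EV3 ends → EV3 and EV6 overlap.
EV2 starts before EV3 ends → EV3 and EV2 overlap.
EV7 starts after EV3 ends — done with EV3.
EV6 starts after EV4 ends — done with EV4.
EV2 starts before EV6 ends → EV6 and EV2 overlap.
EV7 starts before EV6 ends → EV6 and EV7 overlap.
EV9 starts after EV6 ends — done with EV6.
EV7 starts before EV2 ends → EV2 and EV7 overlap.
EV9 starts after EV2 ends — done with EV2.
EV9 starts after EV7 ends — done with EV7.
EV8 starts before EV9 ends → EV9 and EV8 overlap.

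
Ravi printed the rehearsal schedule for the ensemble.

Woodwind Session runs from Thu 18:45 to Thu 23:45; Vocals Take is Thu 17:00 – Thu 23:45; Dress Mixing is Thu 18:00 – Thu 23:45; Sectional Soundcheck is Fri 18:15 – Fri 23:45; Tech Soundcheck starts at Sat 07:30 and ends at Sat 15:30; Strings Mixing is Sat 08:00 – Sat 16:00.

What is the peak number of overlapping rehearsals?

Walk through starts and ends in time order (an end at T is processed before a start at T):
Thu 17:00 start Vocals Take → 1
Thu 18:00 start Dress Mixing → 2
Thu 18:45 start Woodwind Session → 3
Thu 23:45 end Dress Mixing → 2
Thu 23:45 end Vocals Take → 1
Thu 23:45 end Woodwind Session → 0
Fri 18:15 start Sectional Soundcheck → 1
Fri 23:45 end Sectional Soundcheck → 0
Sat 07:30 start Tech Soundcheck → 1
Sat 08:00 start Strings Mixing → 2
Sat 15:30 end Tech Soundcheck → 1
Sat 16:00 end Strings Mixing → 0
Peak is 3, at Thu 18:45 (Dress Mixing, Vocals Take, Woodwind Session).

3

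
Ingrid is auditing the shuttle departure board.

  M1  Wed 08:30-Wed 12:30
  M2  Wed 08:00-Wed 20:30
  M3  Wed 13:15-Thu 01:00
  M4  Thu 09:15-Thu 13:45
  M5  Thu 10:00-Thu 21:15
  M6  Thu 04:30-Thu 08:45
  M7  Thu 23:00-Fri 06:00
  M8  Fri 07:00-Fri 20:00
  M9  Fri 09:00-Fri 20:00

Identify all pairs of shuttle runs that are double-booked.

M1 & M2, M2 & M3, M4 & M5, M8 & M9

Sorted by start: M2, M1, M3, M6, M4, M5, M7, M8, M9.
M1 starts before M2 ends → M2 and M1 overlap.
M3 starts before M2 ends → M2 and M3 overlap.
M6 starts after M2 ends, so M2 has no further overlaps.
M3 starts after M1 ends, so M1 has no further overlaps.
M6 starts after M3 ends, so M3 has no further overlaps.
M4 starts after M6 ends, so M6 has no further overlaps.
M5 starts before M4 ends → M4 and M5 overlap.
M7 starts after M4 ends, so M4 has no further overlaps.
M7 starts after M5 ends, so M5 has no further overlaps.
M8 starts after M7 ends, so M7 has no further overlaps.
M9 starts before M8 ends → M8 and M9 overlap.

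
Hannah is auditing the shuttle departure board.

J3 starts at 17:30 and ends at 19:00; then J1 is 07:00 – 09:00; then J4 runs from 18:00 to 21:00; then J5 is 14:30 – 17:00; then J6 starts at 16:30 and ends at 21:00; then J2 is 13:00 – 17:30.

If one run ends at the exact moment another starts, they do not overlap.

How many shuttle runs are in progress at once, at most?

3

Walk through starts and ends in time order (an end at T is processed before a start at T):
07:00 start J1 → 1
09:00 end J1 → 0
13:00 start J2 → 1
14:30 start J5 → 2
16:30 start J6 → 3
17:00 end J5 → 2
17:30 end J2 → 1
17:30 start J3 → 2
18:00 start J4 → 3
19:00 end J3 → 2
21:00 end J4 → 1
21:00 end J6 → 0
Peak is 3, at 16:30 (J2, J5, J6).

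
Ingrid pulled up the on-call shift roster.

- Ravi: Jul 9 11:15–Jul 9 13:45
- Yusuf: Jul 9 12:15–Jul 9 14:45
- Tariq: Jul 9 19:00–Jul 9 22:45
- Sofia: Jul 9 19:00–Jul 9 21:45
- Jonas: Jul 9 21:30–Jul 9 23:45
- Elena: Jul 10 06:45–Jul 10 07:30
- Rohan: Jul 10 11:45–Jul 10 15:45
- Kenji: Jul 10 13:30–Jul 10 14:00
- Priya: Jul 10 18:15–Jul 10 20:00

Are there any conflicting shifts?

Sorted by start: Ravi, Yusuf, Tariq, Sofia, Jonas, Elena, Rohan, Kenji, Priya.
Yusuf starts before Ravi ends → Ravi and Yusuf overlap.
That's a conflict, so the schedule is not conflict-free.

Yes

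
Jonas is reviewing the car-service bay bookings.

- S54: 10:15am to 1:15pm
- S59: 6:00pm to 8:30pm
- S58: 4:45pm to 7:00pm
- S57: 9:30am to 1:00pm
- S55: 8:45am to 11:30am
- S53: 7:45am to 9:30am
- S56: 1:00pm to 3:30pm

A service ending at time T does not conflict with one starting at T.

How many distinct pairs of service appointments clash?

6

Check each pair: they overlap iff neither finishes before the other starts.
Sorted by start: S53, S55, S57, S54, S56, S58, S59.
S55 starts before S53 ends → S53 and S55 overlap.
S57 starts exactly when S53 ends (back-to-back, no overlap) — done with S53.
S57 starts before S55 ends → S55 and S57 overlap.
S54 starts before S55 ends → S55 and S54 overlap.
S56 starts after S55 ends — done with S55.
S54 starts before S57 ends → S57 and S54 overlap.
S56 starts exactly when S57 ends (back-to-back, no overlap) — done with S57.
S56 starts before S54 ends → S54 and S56 overlap.
S58 starts after S54 ends — done with S54.
S58 starts after S56 ends — done with S56.
S59 starts before S58 ends → S58 and S59 overlap.
Overlapping pairs: S53 & S55, S54 & S55, S54 & S56, S54 & S57, S55 & S57, S58 & S59 — 6 in total.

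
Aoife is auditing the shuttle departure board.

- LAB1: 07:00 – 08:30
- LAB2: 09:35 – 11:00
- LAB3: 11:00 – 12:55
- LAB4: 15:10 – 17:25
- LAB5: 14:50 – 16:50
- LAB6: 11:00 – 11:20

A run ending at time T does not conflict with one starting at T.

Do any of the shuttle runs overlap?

Check each pair: they overlap iff neither finishes before the other starts.
Sorted by start: LAB1, LAB2, LAB3, LAB6, LAB5, LAB4.
LAB2 starts after LAB1 ends — done with LAB1.
LAB3 starts exactly when LAB2 ends (back-to-back, no overlap) — done with LAB2.
LAB6 starts before LAB3 ends → LAB3 and LAB6 overlap.
That's a conflict, so the schedule is not conflict-free.

Yes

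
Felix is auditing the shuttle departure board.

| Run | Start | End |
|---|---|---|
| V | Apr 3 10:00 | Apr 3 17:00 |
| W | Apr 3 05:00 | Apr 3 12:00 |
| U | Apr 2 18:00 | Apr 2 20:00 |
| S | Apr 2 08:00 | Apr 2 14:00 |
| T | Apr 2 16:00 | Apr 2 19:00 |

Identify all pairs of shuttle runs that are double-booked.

Sorted by start: S, T, U, W, V.
T starts after S ends, so S has no further overlaps.
U starts before T ends → T and U overlap.
W starts after T ends, so T has no further overlaps.
W starts after U ends, so U has no further overlaps.
V starts before W ends → W and V overlap.

T & U, V & W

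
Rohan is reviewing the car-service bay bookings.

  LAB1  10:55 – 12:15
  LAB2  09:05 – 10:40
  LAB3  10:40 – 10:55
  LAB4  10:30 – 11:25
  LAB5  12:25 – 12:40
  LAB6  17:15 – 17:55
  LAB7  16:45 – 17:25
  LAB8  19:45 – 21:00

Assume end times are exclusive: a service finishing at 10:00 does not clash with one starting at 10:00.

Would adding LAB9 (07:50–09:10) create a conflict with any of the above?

LAB2: starts 09:05 before LAB9 ends 09:10, and ends 10:40 after LAB9 starts 07:50 → overlap.
LAB4: starts 10:30 at or after LAB9 ends 09:10 → clear.
LAB3: starts 10:40 at or after LAB9 ends 09:10 → clear.
LAB1: starts 10:55 at or after LAB9 ends 09:10 → clear.
LAB5: starts 12:25 at or after LAB9 ends 09:10 → clear.
LAB7: starts 16:45 at or after LAB9 ends 09:10 → clear.
LAB6: starts 17:15 at or after LAB9 ends 09:10 → clear.
LAB8: starts 19:45 at or after LAB9 ends 09:10 → clear.
LAB9 overlaps LAB2.

Yes — it overlaps LAB2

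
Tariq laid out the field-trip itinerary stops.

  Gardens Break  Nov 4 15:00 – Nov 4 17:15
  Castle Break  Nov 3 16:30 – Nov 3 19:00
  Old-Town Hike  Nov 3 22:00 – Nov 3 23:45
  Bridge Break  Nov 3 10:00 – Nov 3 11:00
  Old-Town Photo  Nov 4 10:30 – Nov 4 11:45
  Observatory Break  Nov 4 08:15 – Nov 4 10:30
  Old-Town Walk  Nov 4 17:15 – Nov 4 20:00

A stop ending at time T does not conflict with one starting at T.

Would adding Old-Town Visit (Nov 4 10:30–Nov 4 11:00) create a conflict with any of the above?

Yes — it overlaps Old-Town Photo

Bridge Break: ends Nov 3 11:00 at or before Old-Town Visit starts Nov 4 10:30 → clear.
Castle Break: ends Nov 3 19:00 at or before Old-Town Visit starts Nov 4 10:30 → clear.
Old-Town Hike: ends Nov 3 23:45 at or before Old-Town Visit starts Nov 4 10:30 → clear.
Observatory Break: ends Nov 4 10:30 at or before Old-Town Visit starts Nov 4 10:30 → clear.
Old-Town Photo: starts Nov 4 10:30 before Old-Town Visit ends Nov 4 11:00, and ends Nov 4 11:45 after Old-Town Visit starts Nov 4 10:30 → overlap.
Gardens Break: starts Nov 4 15:00 at or after Old-Town Visit ends Nov 4 11:00 → clear.
Old-Town Walk: starts Nov 4 17:15 at or after Old-Town Visit ends Nov 4 11:00 → clear.
Old-Town Visit overlaps Old-Town Photo.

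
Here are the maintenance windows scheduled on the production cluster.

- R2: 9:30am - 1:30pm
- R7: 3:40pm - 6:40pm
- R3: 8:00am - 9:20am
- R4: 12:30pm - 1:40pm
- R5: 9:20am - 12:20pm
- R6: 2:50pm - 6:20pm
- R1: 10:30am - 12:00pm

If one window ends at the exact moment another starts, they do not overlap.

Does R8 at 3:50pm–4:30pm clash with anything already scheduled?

R3: ends 9:20am at or before R8 starts 3:50pm → clear.
R5: ends 12:20pm at or before R8 starts 3:50pm → clear.
R2: ends 1:30pm at or before R8 starts 3:50pm → clear.
R1: ends 12:00pm at or before R8 starts 3:50pm → clear.
R4: ends 1:40pm at or before R8 starts 3:50pm → clear.
R6: starts 2:50pm before R8 ends 4:30pm, and ends 6:20pm after R8 starts 3:50pm → overlap.
R7: starts 3:40pm before R8 ends 4:30pm, and ends 6:40pm after R8 starts 3:50pm → overlap.
R8 overlaps R6, R7.

Yes — it overlaps R6, R7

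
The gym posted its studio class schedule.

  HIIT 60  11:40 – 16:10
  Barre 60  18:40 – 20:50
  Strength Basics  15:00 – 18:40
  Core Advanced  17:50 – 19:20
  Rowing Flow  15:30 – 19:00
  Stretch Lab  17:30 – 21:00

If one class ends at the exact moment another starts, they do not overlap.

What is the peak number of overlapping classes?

4

Sort all start/end points and keep a running count:
11:40 start HIIT 60 → 1
15:00 start Strength Basics → 2
15:30 start Rowing Flow → 3
16:10 end HIIT 60 → 2
17:30 start Stretch Lab → 3
17:50 start Core Advanced → 4
18:40 end Strength Basics → 3
18:40 start Barre 60 → 4
19:00 end Rowing Flow → 3
19:20 end Core Advanced → 2
20:50 end Barre 60 → 1
21:00 end Stretch Lab → 0
Peak is 4, at 17:50 (Core Advanced, Rowing Flow, Strength Basics, Stretch Lab).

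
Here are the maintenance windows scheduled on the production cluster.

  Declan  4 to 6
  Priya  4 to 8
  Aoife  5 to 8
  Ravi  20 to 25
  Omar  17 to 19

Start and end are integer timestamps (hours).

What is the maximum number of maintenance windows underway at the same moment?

Sweep the timeline, counting +1 at each start and −1 at each end (ends before starts at a tie):
4 start Declan → 1
4 start Priya → 2
5 start Aoife → 3
6 end Declan → 2
8 end Aoife → 1
8 end Priya → 0
17 start Omar → 1
19 end Omar → 0
20 start Ravi → 1
25 end Ravi → 0
Peak is 3, at 5 (Aoife, Declan, Priya).

3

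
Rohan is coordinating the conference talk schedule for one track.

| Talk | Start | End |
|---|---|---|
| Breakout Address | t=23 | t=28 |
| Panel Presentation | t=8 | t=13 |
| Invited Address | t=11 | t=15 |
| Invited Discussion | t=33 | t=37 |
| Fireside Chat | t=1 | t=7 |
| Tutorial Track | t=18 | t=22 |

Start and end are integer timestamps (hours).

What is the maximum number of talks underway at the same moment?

2

Sweep the timeline, counting +1 at each start and −1 at each end (ends before starts at a tie):
t=1 start Fireside Chat → 1
t=7 end Fireside Chat → 0
t=8 start Panel Presentation → 1
t=11 start Invited Address → 2
t=13 end Panel Presentation → 1
t=15 end Invited Address → 0
t=18 start Tutorial Track → 1
t=22 end Tutorial Track → 0
t=23 start Breakout Address → 1
t=28 end Breakout Address → 0
t=33 start Invited Discussion → 1
t=37 end Invited Discussion → 0
Peak is 2, at t=11 (Invited Address, Panel Presentation).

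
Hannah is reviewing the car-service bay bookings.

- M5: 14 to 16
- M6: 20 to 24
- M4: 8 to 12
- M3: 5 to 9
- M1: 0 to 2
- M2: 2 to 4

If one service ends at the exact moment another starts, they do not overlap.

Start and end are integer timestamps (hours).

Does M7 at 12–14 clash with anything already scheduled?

No — it doesn't clash with anything

M1: ends 2 at or before M7 starts 12 → clear.
M2: ends 4 at or before M7 starts 12 → clear.
M3: ends 9 at or before M7 starts 12 → clear.
M4: ends 12 at or before M7 starts 12 → clear.
M5: starts 14 at or after M7 ends 14 → clear.
M6: starts 20 at or after M7 ends 14 → clear.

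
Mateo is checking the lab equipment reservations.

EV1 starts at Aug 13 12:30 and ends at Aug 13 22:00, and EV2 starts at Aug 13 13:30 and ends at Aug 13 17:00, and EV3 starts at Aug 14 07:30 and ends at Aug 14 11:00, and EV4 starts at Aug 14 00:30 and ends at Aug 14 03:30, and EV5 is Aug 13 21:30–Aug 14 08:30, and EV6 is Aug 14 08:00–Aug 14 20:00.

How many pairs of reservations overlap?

6

Sorted by start: EV1, EV2, EV5, EV4, EV3, EV6.
EV2 starts before EV1 ends → EV1 and EV2 overlap.
EV5 starts before EV1 ends → EV1 and EV5 overlap.
EV4 starts after EV1 ends — done with EV1.
EV5 starts after EV2 ends — done with EV2.
EV4 starts before EV5 ends → EV5 and EV4 overlap.
EV3 starts before EV5 ends → EV5 and EV3 overlap.
EV6 starts before EV5 ends → EV5 and EV6 overlap.
EV3 starts after EV4 ends — done with EV4.
EV6 starts before EV3 ends → EV3 and EV6 overlap.
Overlapping pairs: EV1 & EV2, EV1 & EV5, EV3 & EV5, EV3 & EV6, EV4 & EV5, EV5 & EV6 — 6 in total.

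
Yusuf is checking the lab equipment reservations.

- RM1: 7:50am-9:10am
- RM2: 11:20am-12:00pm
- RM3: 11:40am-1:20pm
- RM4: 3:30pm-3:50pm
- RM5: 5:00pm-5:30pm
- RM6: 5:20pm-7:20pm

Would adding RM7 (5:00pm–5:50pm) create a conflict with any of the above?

Yes — it overlaps RM5, RM6

RM1: ends 9:10am at or before RM7 starts 5:00pm → clear.
RM2: ends 12:00pm at or before RM7 starts 5:00pm → clear.
RM3: ends 1:20pm at or before RM7 starts 5:00pm → clear.
RM4: ends 3:50pm at or before RM7 starts 5:00pm → clear.
RM5: starts 5:00pm before RM7 ends 5:50pm, and ends 5:30pm after RM7 starts 5:00pm → overlap.
RM6: starts 5:20pm before RM7 ends 5:50pm, and ends 7:20pm after RM7 starts 5:00pm → overlap.
RM7 overlaps RM5, RM6.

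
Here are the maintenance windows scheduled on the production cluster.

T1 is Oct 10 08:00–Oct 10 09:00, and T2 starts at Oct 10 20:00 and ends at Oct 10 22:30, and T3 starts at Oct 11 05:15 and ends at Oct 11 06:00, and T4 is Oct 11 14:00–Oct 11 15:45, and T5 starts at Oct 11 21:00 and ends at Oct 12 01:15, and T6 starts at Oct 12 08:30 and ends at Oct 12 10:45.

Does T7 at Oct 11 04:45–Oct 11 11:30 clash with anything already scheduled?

Yes — it overlaps T3

T1: ends Oct 10 09:00 at or before T7 starts Oct 11 04:45 → clear.
T2: ends Oct 10 22:30 at or before T7 starts Oct 11 04:45 → clear.
T3: starts Oct 11 05:15 before T7 ends Oct 11 11:30, and ends Oct 11 06:00 after T7 starts Oct 11 04:45 → overlap.
T4: starts Oct 11 14:00 at or after T7 ends Oct 11 11:30 → clear.
T5: starts Oct 11 21:00 at or after T7 ends Oct 11 11:30 → clear.
T6: starts Oct 12 08:30 at or after T7 ends Oct 11 11:30 → clear.
T7 overlaps T3.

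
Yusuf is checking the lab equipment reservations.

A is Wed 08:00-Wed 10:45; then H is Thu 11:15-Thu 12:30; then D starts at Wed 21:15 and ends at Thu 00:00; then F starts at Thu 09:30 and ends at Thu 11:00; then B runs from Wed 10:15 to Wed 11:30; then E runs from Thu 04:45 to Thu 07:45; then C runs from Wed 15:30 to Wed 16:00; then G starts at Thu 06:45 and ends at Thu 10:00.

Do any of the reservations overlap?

Sorted by start: A, B, C, D, E, G, F, H.
B starts before A ends → A and B overlap.
That's a conflict, so the schedule is not conflict-free.

Yes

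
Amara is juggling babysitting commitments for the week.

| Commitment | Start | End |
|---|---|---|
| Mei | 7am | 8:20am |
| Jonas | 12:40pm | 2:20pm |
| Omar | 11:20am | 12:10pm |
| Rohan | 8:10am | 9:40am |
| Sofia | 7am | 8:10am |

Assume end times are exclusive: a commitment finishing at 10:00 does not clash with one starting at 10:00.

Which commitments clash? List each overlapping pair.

Mei & Rohan, Mei & Sofia

Sorted by start: Mei, Sofia, Rohan, Omar, Jonas.
Sofia starts before Mei ends → Mei and Sofia overlap.
Rohan starts before Mei ends → Mei and Rohan overlap.
Omar starts after Mei ends; Mei is clear from here.
Rohan starts exactly when Sofia ends (back-to-back, no overlap); Sofia is clear from here.
Omar starts after Rohan ends; Rohan is clear from here.
Jonas starts after Omar ends.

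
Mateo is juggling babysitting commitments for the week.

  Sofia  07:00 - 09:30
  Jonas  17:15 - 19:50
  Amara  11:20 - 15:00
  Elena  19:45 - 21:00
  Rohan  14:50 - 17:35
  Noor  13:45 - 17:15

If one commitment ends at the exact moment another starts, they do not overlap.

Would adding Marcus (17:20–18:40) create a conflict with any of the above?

Yes — it overlaps Jonas, Rohan

Sofia: ends 09:30 at or before Marcus starts 17:20 → clear.
Amara: ends 15:00 at or before Marcus starts 17:20 → clear.
Noor: ends 17:15 at or before Marcus starts 17:20 → clear.
Rohan: starts 14:50 before Marcus ends 18:40, and ends 17:35 after Marcus starts 17:20 → overlap.
Jonas: starts 17:15 before Marcus ends 18:40, and ends 19:50 after Marcus starts 17:20 → overlap.
Elena: starts 19:45 at or after Marcus ends 18:40 → clear.
Marcus overlaps Jonas, Rohan.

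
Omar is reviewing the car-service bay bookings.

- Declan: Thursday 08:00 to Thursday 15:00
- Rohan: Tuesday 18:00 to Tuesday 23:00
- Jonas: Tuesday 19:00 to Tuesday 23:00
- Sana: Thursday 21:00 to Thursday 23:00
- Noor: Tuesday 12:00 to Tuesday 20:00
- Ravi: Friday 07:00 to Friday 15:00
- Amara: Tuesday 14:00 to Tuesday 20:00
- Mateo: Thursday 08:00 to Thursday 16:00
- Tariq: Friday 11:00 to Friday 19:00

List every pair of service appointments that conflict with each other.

Amara & Jonas, Amara & Noor, Amara & Rohan, Declan & Mateo, Jonas & Noor, Jonas & Rohan, Noor & Rohan, Ravi & Tariq

Sorted by start: Noor, Amara, Rohan, Jonas, Declan, Mateo, Sana, Ravi, Tariq.
Amara starts before Noor ends → Noor and Amara overlap.
Rohan starts before Noor ends → Noor and Rohan overlap.
Jonas starts before Noor ends → Noor and Jonas overlap.
Declan starts after Noor ends — done with Noor.
Rohan starts before Amara ends → Amara and Rohan overlap.
Jonas starts before Amara ends → Amara and Jonas overlap.
Declan starts after Amara ends — done with Amara.
Jonas starts before Rohan ends → Rohan and Jonas overlap.
Declan starts after Rohan ends — done with Rohan.
Declan starts after Jonas ends — done with Jonas.
Mateo starts before Declan ends → Declan and Mateo overlap.
Sana starts after Declan ends — done with Declan.
Sana starts after Mateo ends — done with Mateo.
Ravi starts after Sana ends — done with Sana.
Tariq starts before Ravi ends → Ravi and Tariq overlap.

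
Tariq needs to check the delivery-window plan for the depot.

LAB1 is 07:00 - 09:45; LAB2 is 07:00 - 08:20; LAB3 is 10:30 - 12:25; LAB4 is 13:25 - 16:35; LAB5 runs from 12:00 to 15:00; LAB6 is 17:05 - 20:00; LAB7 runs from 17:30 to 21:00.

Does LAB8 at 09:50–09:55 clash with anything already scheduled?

LAB1: ends 09:45 at or before LAB8 starts 09:50 → clear.
LAB2: ends 08:20 at or before LAB8 starts 09:50 → clear.
LAB3: starts 10:30 at or after LAB8 ends 09:55 → clear.
LAB5: starts 12:00 at or after LAB8 ends 09:55 → clear.
LAB4: starts 13:25 at or after LAB8 ends 09:55 → clear.
LAB6: starts 17:05 at or after LAB8 ends 09:55 → clear.
LAB7: starts 17:30 at or after LAB8 ends 09:55 → clear.

No — it doesn't clash with anything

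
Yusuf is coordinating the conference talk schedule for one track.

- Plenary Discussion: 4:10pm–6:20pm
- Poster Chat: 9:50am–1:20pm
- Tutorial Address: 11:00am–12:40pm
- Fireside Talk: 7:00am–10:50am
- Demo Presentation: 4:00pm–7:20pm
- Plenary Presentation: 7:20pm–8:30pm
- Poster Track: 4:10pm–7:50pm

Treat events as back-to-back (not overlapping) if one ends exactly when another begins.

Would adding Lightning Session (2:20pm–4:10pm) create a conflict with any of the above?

Fireside Talk: ends 10:50am at or before Lightning Session starts 2:20pm → clear.
Poster Chat: ends 1:20pm at or before Lightning Session starts 2:20pm → clear.
Tutorial Address: ends 12:40pm at or before Lightning Session starts 2:20pm → clear.
Demo Presentation: starts 4:00pm before Lightning Session ends 4:10pm, and ends 7:20pm after Lightning Session starts 2:20pm → overlap.
Plenary Discussion: starts 4:10pm at or after Lightning Session ends 4:10pm → clear.
Poster Track: starts 4:10pm at or after Lightning Session ends 4:10pm → clear.
Plenary Presentation: starts 7:20pm at or after Lightning Session ends 4:10pm → clear.
Lightning Session overlaps Demo Presentation.

Yes — it overlaps Demo Presentation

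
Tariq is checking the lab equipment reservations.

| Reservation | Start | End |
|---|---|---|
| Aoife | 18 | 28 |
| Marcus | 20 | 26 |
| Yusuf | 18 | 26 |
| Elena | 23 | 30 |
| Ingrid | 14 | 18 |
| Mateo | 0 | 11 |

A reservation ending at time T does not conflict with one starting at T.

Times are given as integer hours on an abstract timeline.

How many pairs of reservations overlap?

6

Sorted by start: Mateo, Ingrid, Aoife, Yusuf, Marcus, Elena.
Ingrid starts after Mateo ends; Mateo is clear from here.
Aoife starts exactly when Ingrid ends (back-to-back, no overlap); Ingrid is clear from here.
Yusuf starts before Aoife ends → Aoife and Yusuf overlap.
Marcus starts before Aoife ends → Aoife and Marcus overlap.
Elena starts before Aoife ends → Aoife and Elena overlap.
Marcus starts before Yusuf ends → Yusuf and Marcus overlap.
Elena starts before Yusuf ends → Yusuf and Elena overlap.
Elena starts before Marcus ends → Marcus and Elena overlap.
Overlapping pairs: Aoife & Elena, Aoife & Marcus, Aoife & Yusuf, Elena & Marcus, Elena & Yusuf, Marcus & Yusuf — 6 in total.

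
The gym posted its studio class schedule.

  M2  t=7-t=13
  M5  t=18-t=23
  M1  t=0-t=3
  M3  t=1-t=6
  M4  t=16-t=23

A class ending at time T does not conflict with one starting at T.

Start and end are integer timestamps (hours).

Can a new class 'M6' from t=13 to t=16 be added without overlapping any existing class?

Yes — the slot is free

M1: ends t=3 at or before M6 starts t=13 → clear.
M3: ends t=6 at or before M6 starts t=13 → clear.
M2: ends t=13 at or before M6 starts t=13 → clear.
M4: starts t=16 at or after M6 ends t=16 → clear.
M5: starts t=18 at or after M6 ends t=16 → clear.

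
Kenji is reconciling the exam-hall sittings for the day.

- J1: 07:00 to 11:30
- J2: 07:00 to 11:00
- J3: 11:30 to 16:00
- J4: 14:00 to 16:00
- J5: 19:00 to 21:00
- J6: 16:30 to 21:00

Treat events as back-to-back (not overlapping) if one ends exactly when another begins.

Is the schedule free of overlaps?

Sorted by start: J1, J2, J3, J4, J6, J5.
J2 starts before J1 ends → J1 and J2 overlap.
That's a conflict, so the schedule is not conflict-free.

No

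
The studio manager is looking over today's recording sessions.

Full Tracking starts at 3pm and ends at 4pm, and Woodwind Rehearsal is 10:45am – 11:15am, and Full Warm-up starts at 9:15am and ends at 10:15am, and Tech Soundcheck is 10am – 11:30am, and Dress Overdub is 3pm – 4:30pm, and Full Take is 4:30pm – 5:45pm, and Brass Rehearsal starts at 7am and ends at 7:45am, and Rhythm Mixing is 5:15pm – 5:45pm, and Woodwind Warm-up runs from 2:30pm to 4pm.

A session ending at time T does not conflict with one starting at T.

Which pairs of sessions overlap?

Sorted by start: Brass Rehearsal, Full Warm-up, Tech Soundcheck, Woodwind Rehearsal, Woodwind Warm-up, Dress Overdub, Full Tracking, Full Take, Rhythm Mixing.
Full Warm-up starts after Brass Rehearsal ends, so Brass Rehearsal has no further overlaps.
Tech Soundcheck starts before Full Warm-up ends → Full Warm-up and Tech Soundcheck overlap.
Woodwind Rehearsal starts after Full Warm-up ends, so Full Warm-up has no further overlaps.
Woodwind Rehearsal starts before Tech Soundcheck ends → Tech Soundcheck and Woodwind Rehearsal overlap.
Woodwind Warm-up starts after Tech Soundcheck ends, so Tech Soundcheck has no further overlaps.
Woodwind Warm-up starts after Woodwind Rehearsal ends, so Woodwind Rehearsal has no further overlaps.
Dress Overdub starts before Woodwind Warm-up ends → Woodwind Warm-up and Dress Overdub overlap.
Full Tracking starts before Woodwind Warm-up ends → Woodwind Warm-up and Full Tracking overlap.
Full Take starts after Woodwind Warm-up ends, so Woodwind Warm-up has no further overlaps.
Full Tracking starts before Dress Overdub ends → Dress Overdub and Full Tracking overlap.
Full Take starts exactly when Dress Overdub ends (back-to-back, no overlap), so Dress Overdub has no further overlaps.
Full Take starts after Full Tracking ends, so Full Tracking has no further overlaps.
Rhythm Mixing starts before Full Take ends → Full Take and Rhythm Mixing overlap.

Dress Overdub & Full Tracking, Dress Overdub & Woodwind Warm-up, Full Take & Rhythm Mixing, Full Tracking & Woodwind Warm-up, Full Warm-up & Tech Soundcheck, Tech Soundcheck & Woodwind Rehearsal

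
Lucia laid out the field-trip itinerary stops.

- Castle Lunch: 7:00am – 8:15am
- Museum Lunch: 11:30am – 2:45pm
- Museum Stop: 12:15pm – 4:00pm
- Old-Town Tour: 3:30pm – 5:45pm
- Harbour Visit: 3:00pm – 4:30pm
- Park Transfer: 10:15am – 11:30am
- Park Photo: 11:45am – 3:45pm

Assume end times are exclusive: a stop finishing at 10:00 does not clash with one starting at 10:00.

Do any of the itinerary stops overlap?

Yes

Two intervals overlap when each starts before the other ends.
Sorted by start: Castle Lunch, Park Transfer, Museum Lunch, Park Photo, Museum Stop, Harbour Visit, Old-Town Tour.
Park Transfer starts after Castle Lunch ends; Castle Lunch is clear from here.
Museum Lunch starts exactly when Park Transfer ends (back-to-back, no overlap); Park Transfer is clear from here.
Park Photo starts before Museum Lunch ends → Museum Lunch and Park Photo overlap.
That's a conflict, so the schedule is not conflict-free.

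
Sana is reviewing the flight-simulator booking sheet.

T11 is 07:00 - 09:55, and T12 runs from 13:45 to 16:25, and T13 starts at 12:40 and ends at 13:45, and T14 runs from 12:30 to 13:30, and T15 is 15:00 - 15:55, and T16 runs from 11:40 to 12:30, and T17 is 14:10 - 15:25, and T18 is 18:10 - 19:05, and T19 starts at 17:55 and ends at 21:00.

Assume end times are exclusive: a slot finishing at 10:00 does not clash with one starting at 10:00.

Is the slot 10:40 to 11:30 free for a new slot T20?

T11: ends 09:55 at or before T20 starts 10:40 → clear.
T16: starts 11:40 at or after T20 ends 11:30 → clear.
T14: starts 12:30 at or after T20 ends 11:30 → clear.
T13: starts 12:40 at or after T20 ends 11:30 → clear.
T12: starts 13:45 at or after T20 ends 11:30 → clear.
T17: starts 14:10 at or after T20 ends 11:30 → clear.
T15: starts 15:00 at or after T20 ends 11:30 → clear.
T19: starts 17:55 at or after T20 ends 11:30 → clear.
T18: starts 18:10 at or after T20 ends 11:30 → clear.

Yes — the slot is free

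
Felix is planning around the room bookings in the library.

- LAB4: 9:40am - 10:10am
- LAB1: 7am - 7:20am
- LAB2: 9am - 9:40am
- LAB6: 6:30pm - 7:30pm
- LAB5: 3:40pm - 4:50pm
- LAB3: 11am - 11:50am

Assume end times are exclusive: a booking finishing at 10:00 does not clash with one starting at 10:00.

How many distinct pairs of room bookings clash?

0

Two intervals overlap when each starts before the other ends.
Sorted by start: LAB1, LAB2, LAB4, LAB3, LAB5, LAB6.
LAB2 starts after LAB1 ends; LAB1 is clear from here.
LAB4 starts exactly when LAB2 ends (back-to-back, no overlap); LAB2 is clear from here.
LAB3 starts after LAB4 ends; LAB4 is clear from here.
LAB5 starts after LAB3 ends; LAB3 is clear from here.
LAB6 starts after LAB5 ends.
No pair overlaps.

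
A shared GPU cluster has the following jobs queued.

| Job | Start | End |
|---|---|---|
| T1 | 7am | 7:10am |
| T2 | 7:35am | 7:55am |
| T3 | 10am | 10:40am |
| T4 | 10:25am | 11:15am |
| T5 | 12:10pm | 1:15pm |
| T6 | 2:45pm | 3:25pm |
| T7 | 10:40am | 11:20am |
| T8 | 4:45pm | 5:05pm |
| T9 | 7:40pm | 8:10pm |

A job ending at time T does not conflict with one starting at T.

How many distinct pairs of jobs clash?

2

Sorted by start: T1, T2, T3, T4, T7, T5, T6, T8, T9.
T2 starts after T1 ends — done with T1.
T3 starts after T2 ends — done with T2.
T4 starts before T3 ends → T3 and T4 overlap.
T7 starts exactly when T3 ends (back-to-back, no overlap) — done with T3.
T7 starts before T4 ends → T4 and T7 overlap.
T5 starts after T4 ends — done with T4.
T5 starts after T7 ends — done with T7.
T6 starts after T5 ends — done with T5.
T8 starts after T6 ends — done with T6.
T9 starts after T8 ends.
Overlapping pairs: T3 & T4, T4 & T7 — 2 in total.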